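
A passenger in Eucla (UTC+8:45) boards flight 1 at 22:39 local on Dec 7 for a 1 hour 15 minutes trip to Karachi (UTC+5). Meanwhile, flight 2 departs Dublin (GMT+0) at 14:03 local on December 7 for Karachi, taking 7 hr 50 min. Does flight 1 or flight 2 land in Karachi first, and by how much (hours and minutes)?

the first, by 6 hours 44 minutes

Flight 1 in UTC: 22:39 − 8:45 = 13:54 on Dec 7.
+1 hour 15 minutes → arrive 15:09 UTC on Dec 7.
Flight 2 departs at 14:03 UTC (Dec 7).
+7 hours 50 minutes → arrive 21:53 UTC on Dec 7.
Flight 1 lands earlier by 6 hours 44 minutes.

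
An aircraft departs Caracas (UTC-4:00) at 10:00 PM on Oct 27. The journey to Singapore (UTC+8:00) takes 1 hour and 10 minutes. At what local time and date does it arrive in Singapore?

Convert departure to UTC: 10:00 PM + 4:00 = 2:00 AM UTC on Oct 28.
Add 1 hour and 10 minutes travel time → 3:10 AM UTC.
Singapore is UTC+8:00, so local arrival = 3:10 AM + 8:00 = 11:10 AM on Oct 28.

11:10 AM on October 28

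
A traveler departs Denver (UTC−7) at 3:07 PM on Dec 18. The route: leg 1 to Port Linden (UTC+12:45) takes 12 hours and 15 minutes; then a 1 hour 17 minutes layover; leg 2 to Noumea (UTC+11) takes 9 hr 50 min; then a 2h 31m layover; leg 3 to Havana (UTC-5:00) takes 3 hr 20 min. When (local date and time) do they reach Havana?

Convert departure to UTC: 3:07 PM + 7:00 = 10:07 PM UTC on Dec 18.
Add 12 hours 15 minutes leg 1 → 10:22 AM UTC (Dec 19).
Add 1 hour 17 minutes layover in Port Linden → 11:39 AM UTC.
Add 9 hours 50 minutes leg 2 → 9:29 PM UTC.
Add 2 hours 31 minutes layover in Noumea → 12:00 AM UTC (Dec 20).
Add 3 hours 20 minutes leg 3 → 3:20 AM UTC.
Havana is UTC−5:00, so local arrival = 3:20 AM − 5:00 = 10:20 PM on Dec 19.

10:20 PM on Dec 19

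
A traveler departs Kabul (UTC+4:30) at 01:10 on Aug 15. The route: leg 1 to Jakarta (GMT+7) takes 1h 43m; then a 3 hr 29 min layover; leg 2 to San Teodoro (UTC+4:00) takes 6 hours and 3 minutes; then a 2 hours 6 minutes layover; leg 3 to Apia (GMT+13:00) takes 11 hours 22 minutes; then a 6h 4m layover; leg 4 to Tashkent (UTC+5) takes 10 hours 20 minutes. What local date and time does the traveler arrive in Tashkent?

18:47 on August 16

Convert departure to UTC: 01:10 − 4:30 = 20:40 UTC on Aug 14.
Add 1 hour and 43 minutes leg 1 → 22:23 UTC.
Add 3 hours and 29 minutes layover in Jakarta → 01:52 UTC (Aug 15).
Add 6 hours 3 minutes leg 2 → 07:55 UTC.
Add 2 hours and 6 minutes layover in San Teodoro → 10:01 UTC.
Add 11 hours 22 minutes leg 3 → 21:23 UTC.
Add 6 hours 4 minutes layover in Apia → 03:27 UTC (Aug 16).
Add 10 hours 20 minutes leg 4 → 13:47 UTC.
Tashkent is UTC+5:00, so local arrival = 13:47 + 5:00 = 18:47 on Aug 16.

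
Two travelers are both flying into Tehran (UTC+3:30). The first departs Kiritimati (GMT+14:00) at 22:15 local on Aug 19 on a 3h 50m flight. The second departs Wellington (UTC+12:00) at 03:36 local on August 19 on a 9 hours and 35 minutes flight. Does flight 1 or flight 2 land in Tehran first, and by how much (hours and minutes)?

the second, by 10 hours 54 minutes

Flight 1 in UTC: 22:15 − 14:00 = 08:15 on Aug 19.
+3 hours 50 minutes → arrive 12:05 UTC on Aug 19.
Flight 2 in UTC: 03:36 − 12:00 = 15:36 on Aug 18.
+9 hours and 35 minutes → arrive 01:11 UTC on Aug 19.
Flight 2 lands earlier by 10 hours 54 minutes.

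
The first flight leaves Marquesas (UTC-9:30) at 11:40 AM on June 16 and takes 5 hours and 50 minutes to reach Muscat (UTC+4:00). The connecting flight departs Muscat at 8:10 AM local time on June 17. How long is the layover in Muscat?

1 hour 10 minutes

Convert departure to UTC: 11:40 AM + 9:30 = 9:10 PM UTC on Jun 16.
Add 5 hours 50 minutes flight time → 3:00 AM UTC (Jun 17).
Muscat is UTC+4:00, so local arrival = 3:00 AM + 4:00 = 7:00 AM on Jun 17.
Layover = 8:10 AM − 7:00 AM = 1 hour 10 minutes.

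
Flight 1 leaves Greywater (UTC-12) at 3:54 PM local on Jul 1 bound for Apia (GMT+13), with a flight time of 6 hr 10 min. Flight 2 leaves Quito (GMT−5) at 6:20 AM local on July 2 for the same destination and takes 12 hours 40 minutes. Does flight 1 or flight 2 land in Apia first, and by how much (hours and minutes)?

the first, by 13 hours 56 minutes

Flight 1 in UTC: 3:54 PM + 12:00 = 3:54 AM on Jul 2.
+6 hours and 10 minutes → arrive 10:04 AM UTC on Jul 2.
Flight 2 in UTC: 6:20 AM + 5:00 = 11:20 AM on Jul 2.
+12 hours 40 minutes → arrive 12:00 AM UTC on Jul 3.
Flight 1 lands earlier by 13 hours 56 minutes.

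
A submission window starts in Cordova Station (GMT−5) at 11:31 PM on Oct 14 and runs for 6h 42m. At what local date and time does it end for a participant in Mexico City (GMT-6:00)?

Convert start to UTC: 11:31 PM + 5:00 = 4:31 AM UTC on Oct 15.
Add 6 hours and 42 minutes duration → 11:13 AM UTC.
Mexico City is UTC−6:00, so local end time = 11:13 AM − 6:00 = 5:13 AM on Oct 15.

5:13 AM on Oct 15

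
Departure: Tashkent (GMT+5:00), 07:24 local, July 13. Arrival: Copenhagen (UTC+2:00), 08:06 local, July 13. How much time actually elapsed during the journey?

3 hours 42 minutes

Departure in UTC: 07:24 − 5:00 = 02:24 on Jul 13.
Arrival in UTC: 08:06 − 2:00 = 06:06 on Jul 13.
Elapsed = 06:06 − 02:24 = 3 hours 42 minutes.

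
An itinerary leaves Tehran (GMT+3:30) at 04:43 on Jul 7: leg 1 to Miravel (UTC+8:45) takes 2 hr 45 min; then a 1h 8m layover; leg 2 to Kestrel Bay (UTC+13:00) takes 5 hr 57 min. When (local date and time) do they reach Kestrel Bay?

Convert departure to UTC: 04:43 − 3:30 = 01:13 UTC on Jul 7.
Add 2 hours and 45 minutes leg 1 → 03:58 UTC.
Add 1 hour 8 minutes layover in Miravel → 05:06 UTC.
Add 5 hours and 57 minutes leg 2 → 11:03 UTC.
Kestrel Bay is UTC+13:00, so local arrival = 11:03 + 13:00 = 00:03 on Jul 8.

00:03 on July 8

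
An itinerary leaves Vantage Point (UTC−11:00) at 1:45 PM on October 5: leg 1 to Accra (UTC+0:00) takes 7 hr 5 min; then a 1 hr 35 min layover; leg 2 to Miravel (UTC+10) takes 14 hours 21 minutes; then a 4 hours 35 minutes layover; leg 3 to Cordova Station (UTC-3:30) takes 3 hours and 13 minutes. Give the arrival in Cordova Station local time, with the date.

4:04 AM on October 7

Convert departure to UTC: 1:45 PM + 11:00 = 12:45 AM UTC on Oct 6.
Add 7 hours 5 minutes leg 1 → 7:50 AM UTC.
Add 1 hour 35 minutes layover in Accra → 9:25 AM UTC.
Add 14 hours and 21 minutes leg 2 → 11:46 PM UTC.
Add 4 hours 35 minutes layover in Miravel → 4:21 AM UTC (Oct 7).
Add 3 hours and 13 minutes leg 3 → 7:34 AM UTC.
Cordova Station is UTC−3:30, so local arrival = 7:34 AM − 3:30 = 4:04 AM on Oct 7.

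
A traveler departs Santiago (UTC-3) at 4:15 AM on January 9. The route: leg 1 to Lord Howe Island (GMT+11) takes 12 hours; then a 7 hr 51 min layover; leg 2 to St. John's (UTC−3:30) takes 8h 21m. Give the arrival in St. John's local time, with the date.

Convert departure to UTC: 4:15 AM + 3:00 = 7:15 AM UTC on Jan 9.
Add 12 hours leg 1 → 7:15 PM UTC.
Add 7 hours 51 minutes layover in Lord Howe Island → 3:06 AM UTC (Jan 10).
Add 8 hours 21 minutes leg 2 → 11:27 AM UTC.
St. John's is UTC−3:30, so local arrival = 11:27 AM − 3:30 = 7:57 AM on Jan 10.

7:57 AM on Jan 10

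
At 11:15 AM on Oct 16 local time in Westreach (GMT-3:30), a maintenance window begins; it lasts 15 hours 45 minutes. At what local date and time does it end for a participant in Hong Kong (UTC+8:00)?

2:30 PM on October 17

Convert start to UTC: 11:15 AM + 3:30 = 2:45 PM UTC on Oct 16.
Add 15 hours 45 minutes duration → 6:30 AM UTC (Oct 17).
Hong Kong is UTC+8:00, so local end time = 6:30 AM + 8:00 = 2:30 PM on Oct 17.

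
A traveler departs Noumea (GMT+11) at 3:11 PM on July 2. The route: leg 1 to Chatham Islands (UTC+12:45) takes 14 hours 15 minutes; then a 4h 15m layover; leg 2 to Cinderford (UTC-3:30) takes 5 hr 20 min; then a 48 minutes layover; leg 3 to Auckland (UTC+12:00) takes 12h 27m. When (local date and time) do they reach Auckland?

5:16 AM on July 4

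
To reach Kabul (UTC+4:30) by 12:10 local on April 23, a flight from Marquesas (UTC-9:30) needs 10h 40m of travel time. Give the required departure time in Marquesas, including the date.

Target arrival in UTC: 12:10 − 4:30 = 07:40 on Apr 23.
Subtract 10 hours and 40 minutes → departure 21:00 UTC on Apr 22.
Marquesas is UTC−9:30: 21:00 − 9:30 = 11:30 on Apr 22.

11:30 on Apr 22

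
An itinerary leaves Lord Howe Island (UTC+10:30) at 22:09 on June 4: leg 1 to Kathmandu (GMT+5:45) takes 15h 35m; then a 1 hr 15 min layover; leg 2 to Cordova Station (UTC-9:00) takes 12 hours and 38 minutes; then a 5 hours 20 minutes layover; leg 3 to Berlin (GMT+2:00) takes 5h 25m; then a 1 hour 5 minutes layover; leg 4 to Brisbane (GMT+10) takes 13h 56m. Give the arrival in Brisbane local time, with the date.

Convert departure to UTC: 22:09 − 10:30 = 11:39 UTC on Jun 4.
Add 15 hours and 35 minutes leg 1 → 03:14 UTC (Jun 5).
Add 1 hour and 15 minutes layover in Kathmandu → 04:29 UTC.
Add 12 hours 38 minutes leg 2 → 17:07 UTC.
Add 5 hours and 20 minutes layover in Cordova Station → 22:27 UTC.
Add 5 hours 25 minutes leg 3 → 03:52 UTC (Jun 6).
Add 1 hour and 5 minutes layover in Berlin → 04:57 UTC.
Add 13 hours 56 minutes leg 4 → 18:53 UTC.
Brisbane is UTC+10:00, so local arrival = 18:53 + 10:00 = 04:53 on Jun 7.

04:53 on Jun 7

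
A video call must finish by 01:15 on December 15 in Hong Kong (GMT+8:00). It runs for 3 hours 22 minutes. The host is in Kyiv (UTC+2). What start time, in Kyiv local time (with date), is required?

15:53 on Dec 14

Target end time in UTC: 01:15 − 8:00 = 17:15 on Dec 14.
Subtract 3 hours and 22 minutes → start 13:53 UTC on Dec 14.
Kyiv is UTC+2:00: 13:53 + 2:00 = 15:53 on Dec 14.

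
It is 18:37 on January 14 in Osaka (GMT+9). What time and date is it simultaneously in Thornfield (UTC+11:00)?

In UTC: 18:37 − 9:00 = 09:37 on Jan 14.
Thornfield is UTC+11:00: 09:37 + 11:00 = 20:37 on Jan 14.

20:37 on January 14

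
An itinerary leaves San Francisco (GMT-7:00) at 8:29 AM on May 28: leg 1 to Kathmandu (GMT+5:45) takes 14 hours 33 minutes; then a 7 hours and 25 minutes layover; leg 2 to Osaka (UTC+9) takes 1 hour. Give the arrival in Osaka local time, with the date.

11:27 PM on May 29

Convert departure to UTC: 8:29 AM + 7:00 = 3:29 PM UTC on May 28.
Add 14 hours 33 minutes leg 1 → 6:02 AM UTC (May 29).
Add 7 hours and 25 minutes layover in Kathmandu → 1:27 PM UTC.
Add 1 hour leg 2 → 2:27 PM UTC.
Osaka is UTC+9:00, so local arrival = 2:27 PM + 9:00 = 11:27 PM on May 29.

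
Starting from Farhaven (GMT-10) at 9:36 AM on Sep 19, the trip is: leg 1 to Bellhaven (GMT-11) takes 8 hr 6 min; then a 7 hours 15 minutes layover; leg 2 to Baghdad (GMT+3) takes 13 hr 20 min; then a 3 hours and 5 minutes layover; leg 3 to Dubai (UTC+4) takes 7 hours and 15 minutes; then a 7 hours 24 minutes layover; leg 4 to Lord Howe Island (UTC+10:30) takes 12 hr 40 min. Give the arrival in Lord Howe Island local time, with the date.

Convert departure to UTC: 9:36 AM + 10:00 = 7:36 PM UTC on Sep 19.
Add 8 hours 6 minutes leg 1 → 3:42 AM UTC (Sep 20).
Add 7 hours 15 minutes layover in Bellhaven → 10:57 AM UTC.
Add 13 hours 20 minutes leg 2 → 12:17 AM UTC (Sep 21).
Add 3 hours and 5 minutes layover in Baghdad → 3:22 AM UTC.
Add 7 hours 15 minutes leg 3 → 10:37 AM UTC.
Add 7 hours and 24 minutes layover in Dubai → 6:01 PM UTC.
Add 12 hours 40 minutes leg 4 → 6:41 AM UTC (Sep 22).
Lord Howe Island is UTC+10:30, so local arrival = 6:41 AM + 10:30 = 5:11 PM on Sep 22.

5:11 PM on September 22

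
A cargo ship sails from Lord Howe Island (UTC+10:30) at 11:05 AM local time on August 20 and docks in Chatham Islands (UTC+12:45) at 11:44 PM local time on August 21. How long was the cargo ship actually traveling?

Chatham Islands is 2:15 ahead of Lord Howe Island.
Clock-face elapsed time (ignoring zones) is 36 hours 39 minutes.
Actual elapsed = 36 hours 39 minutes − 2:15 = 34 hours 24 minutes.

34 hours 24 minutes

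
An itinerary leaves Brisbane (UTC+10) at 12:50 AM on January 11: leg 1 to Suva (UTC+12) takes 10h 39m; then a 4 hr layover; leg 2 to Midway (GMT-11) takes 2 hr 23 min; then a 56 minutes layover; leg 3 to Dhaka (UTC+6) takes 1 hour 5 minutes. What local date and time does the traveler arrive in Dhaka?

3:53 PM on January 11

Convert departure to UTC: 12:50 AM − 10:00 = 2:50 PM UTC on Jan 10.
Add 10 hours and 39 minutes leg 1 → 1:29 AM UTC (Jan 11).
Add 4 hours layover in Suva → 5:29 AM UTC.
Add 2 hours and 23 minutes leg 2 → 7:52 AM UTC.
Add 56 minutes layover in Midway → 8:48 AM UTC.
Add 1 hour and 5 minutes leg 3 → 9:53 AM UTC.
Dhaka is UTC+6:00, so local arrival = 9:53 AM + 6:00 = 3:53 PM on Jan 11.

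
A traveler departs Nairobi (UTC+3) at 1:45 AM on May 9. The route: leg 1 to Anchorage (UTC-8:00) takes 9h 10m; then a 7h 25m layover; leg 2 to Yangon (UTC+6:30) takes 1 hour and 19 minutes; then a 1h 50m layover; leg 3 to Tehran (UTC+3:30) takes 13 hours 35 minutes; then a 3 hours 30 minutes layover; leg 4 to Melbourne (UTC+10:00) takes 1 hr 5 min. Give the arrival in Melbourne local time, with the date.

Convert departure to UTC: 1:45 AM − 3:00 = 10:45 PM UTC on May 8.
Add 9 hours and 10 minutes leg 1 → 7:55 AM UTC (May 9).
Add 7 hours 25 minutes layover in Anchorage → 3:20 PM UTC.
Add 1 hour and 19 minutes leg 2 → 4:39 PM UTC.
Add 1 hour and 50 minutes layover in Yangon → 6:29 PM UTC.
Add 13 hours and 35 minutes leg 3 → 8:04 AM UTC (May 10).
Add 3 hours 30 minutes layover in Tehran → 11:34 AM UTC.
Add 1 hour and 5 minutes leg 4 → 12:39 PM UTC.
Melbourne is UTC+10:00, so local arrival = 12:39 PM + 10:00 = 10:39 PM on May 10.

10:39 PM on May 10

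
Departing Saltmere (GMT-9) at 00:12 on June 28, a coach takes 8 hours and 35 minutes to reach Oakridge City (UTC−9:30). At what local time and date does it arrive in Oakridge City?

08:17 on Jun 28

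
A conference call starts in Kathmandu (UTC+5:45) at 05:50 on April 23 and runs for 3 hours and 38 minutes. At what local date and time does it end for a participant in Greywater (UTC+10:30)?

Convert start to UTC: 05:50 − 5:45 = 00:05 UTC on Apr 23.
Add 3 hours and 38 minutes duration → 03:43 UTC.
Greywater is UTC+10:30, so local end time = 03:43 + 10:30 = 14:13 on Apr 23.

14:13 on Apr 23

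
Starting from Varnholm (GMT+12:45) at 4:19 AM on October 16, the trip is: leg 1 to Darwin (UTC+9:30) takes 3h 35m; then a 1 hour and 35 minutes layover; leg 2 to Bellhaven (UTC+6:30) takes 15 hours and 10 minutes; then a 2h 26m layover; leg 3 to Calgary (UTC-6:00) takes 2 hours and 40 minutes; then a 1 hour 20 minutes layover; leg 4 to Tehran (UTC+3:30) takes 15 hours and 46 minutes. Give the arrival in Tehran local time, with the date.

1:36 PM on October 17

Convert departure to UTC: 4:19 AM − 12:45 = 3:34 PM UTC on Oct 15.
Add 3 hours and 35 minutes leg 1 → 7:09 PM UTC.
Add 1 hour 35 minutes layover in Darwin → 8:44 PM UTC.
Add 15 hours and 10 minutes leg 2 → 11:54 AM UTC (Oct 16).
Add 2 hours and 26 minutes layover in Bellhaven → 2:20 PM UTC.
Add 2 hours 40 minutes leg 3 → 5:00 PM UTC.
Add 1 hour 20 minutes layover in Calgary → 6:20 PM UTC.
Add 15 hours and 46 minutes leg 4 → 10:06 AM UTC (Oct 17).
Tehran is UTC+3:30, so local arrival = 10:06 AM + 3:30 = 1:36 PM on Oct 17.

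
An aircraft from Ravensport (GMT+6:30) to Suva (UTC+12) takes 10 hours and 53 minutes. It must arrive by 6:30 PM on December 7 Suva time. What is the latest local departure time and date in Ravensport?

2:07 AM on December 7

Target arrival in UTC: 6:30 PM − 12:00 = 6:30 AM on Dec 7.
Subtract 10 hours 53 minutes → departure 7:37 PM UTC on Dec 6.
Ravensport is UTC+6:30: 7:37 PM + 6:30 = 2:07 AM on Dec 7.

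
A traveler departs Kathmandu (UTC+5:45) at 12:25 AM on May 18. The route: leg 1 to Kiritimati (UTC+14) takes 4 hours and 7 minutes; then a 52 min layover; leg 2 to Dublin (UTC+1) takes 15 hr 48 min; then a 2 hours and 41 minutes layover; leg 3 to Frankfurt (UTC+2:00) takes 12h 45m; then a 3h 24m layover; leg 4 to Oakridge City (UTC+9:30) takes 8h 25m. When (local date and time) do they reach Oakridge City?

4:12 AM on May 20

Convert departure to UTC: 12:25 AM − 5:45 = 6:40 PM UTC on May 17.
Add 4 hours and 7 minutes leg 1 → 10:47 PM UTC.
Add 52 minutes layover in Kiritimati → 11:39 PM UTC.
Add 15 hours and 48 minutes leg 2 → 3:27 PM UTC (May 18).
Add 2 hours and 41 minutes layover in Dublin → 6:08 PM UTC.
Add 12 hours and 45 minutes leg 3 → 6:53 AM UTC (May 19).
Add 3 hours 24 minutes layover in Frankfurt → 10:17 AM UTC.
Add 8 hours and 25 minutes leg 4 → 6:42 PM UTC.
Oakridge City is UTC+9:30, so local arrival = 6:42 PM + 9:30 = 4:12 AM on May 20.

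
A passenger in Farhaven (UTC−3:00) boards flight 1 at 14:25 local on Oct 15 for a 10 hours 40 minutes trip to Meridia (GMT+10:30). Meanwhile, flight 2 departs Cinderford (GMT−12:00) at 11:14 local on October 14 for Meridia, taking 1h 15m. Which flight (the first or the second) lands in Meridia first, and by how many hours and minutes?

Flight 1 in UTC: 14:25 + 3:00 = 17:25 on Oct 15.
+10 hours 40 minutes → arrive 04:05 UTC on Oct 16.
Flight 2 in UTC: 11:14 + 12:00 = 23:14 on Oct 14.
+1 hour and 15 minutes → arrive 00:29 UTC on Oct 15.
Flight 2 lands earlier by 27 hours 36 minutes.

the second, by 27 hours 36 minutes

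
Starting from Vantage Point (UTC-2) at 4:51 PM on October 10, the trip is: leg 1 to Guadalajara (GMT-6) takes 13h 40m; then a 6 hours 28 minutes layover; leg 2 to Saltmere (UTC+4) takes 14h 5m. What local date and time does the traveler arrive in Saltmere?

9:04 AM on Oct 12

Convert departure to UTC: 4:51 PM + 2:00 = 6:51 PM UTC on Oct 10.
Add 13 hours and 40 minutes leg 1 → 8:31 AM UTC (Oct 11).
Add 6 hours 28 minutes layover in Guadalajara → 2:59 PM UTC.
Add 14 hours and 5 minutes leg 2 → 5:04 AM UTC (Oct 12).
Saltmere is UTC+4:00, so local arrival = 5:04 AM + 4:00 = 9:04 AM on Oct 12.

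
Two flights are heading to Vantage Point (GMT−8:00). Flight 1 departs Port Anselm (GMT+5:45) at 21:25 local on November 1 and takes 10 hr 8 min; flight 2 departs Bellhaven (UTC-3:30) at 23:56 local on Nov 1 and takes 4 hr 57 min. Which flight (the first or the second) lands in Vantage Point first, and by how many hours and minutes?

the first, by 6 hours 35 minutes

Flight 1 in UTC: 21:25 − 5:45 = 15:40 on Nov 1.
+10 hours and 8 minutes → arrive 01:48 UTC on Nov 2.
Flight 2 in UTC: 23:56 + 3:30 = 03:26 on Nov 2.
+4 hours and 57 minutes → arrive 08:23 UTC on Nov 2.
Flight 1 lands earlier by 6 hours 35 minutes.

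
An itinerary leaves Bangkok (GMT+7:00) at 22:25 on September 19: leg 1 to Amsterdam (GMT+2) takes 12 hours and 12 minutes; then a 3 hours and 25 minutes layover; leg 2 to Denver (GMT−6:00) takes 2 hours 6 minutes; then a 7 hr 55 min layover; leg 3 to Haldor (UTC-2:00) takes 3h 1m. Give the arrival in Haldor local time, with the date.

Convert departure to UTC: 22:25 − 7:00 = 15:25 UTC on Sep 19.
Add 12 hours and 12 minutes leg 1 → 03:37 UTC (Sep 20).
Add 3 hours and 25 minutes layover in Amsterdam → 07:02 UTC.
Add 2 hours 6 minutes leg 2 → 09:08 UTC.
Add 7 hours 55 minutes layover in Denver → 17:03 UTC.
Add 3 hours 1 minute leg 3 → 20:04 UTC.
Haldor is UTC−2:00, so local arrival = 20:04 − 2:00 = 18:04 on Sep 20.

18:04 on September 20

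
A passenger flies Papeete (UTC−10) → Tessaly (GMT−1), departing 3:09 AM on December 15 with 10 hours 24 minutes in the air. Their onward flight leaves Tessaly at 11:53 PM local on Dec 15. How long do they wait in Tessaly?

Convert departure to UTC: 3:09 AM + 10:00 = 1:09 PM UTC on Dec 15.
Add 10 hours 24 minutes flight time → 11:33 PM UTC.
Tessaly is UTC−1:00, so local arrival = 11:33 PM − 1:00 = 10:33 PM on Dec 15.
Layover = 11:53 PM − 10:33 PM = 1 hour 20 minutes.

1 hour 20 minutes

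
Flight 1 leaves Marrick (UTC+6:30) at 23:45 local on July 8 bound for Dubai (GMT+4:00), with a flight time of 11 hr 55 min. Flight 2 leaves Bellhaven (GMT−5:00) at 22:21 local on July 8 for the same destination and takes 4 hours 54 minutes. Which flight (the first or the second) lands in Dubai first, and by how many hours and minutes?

the first, by 3 hours 5 minutes

Flight 1 in UTC: 23:45 − 6:30 = 17:15 on Jul 8.
+11 hours 55 minutes → arrive 05:10 UTC on Jul 9.
Flight 2 in UTC: 22:21 + 5:00 = 03:21 on Jul 9.
+4 hours 54 minutes → arrive 08:15 UTC on Jul 9.
Flight 1 lands earlier by 3 hours 5 minutes.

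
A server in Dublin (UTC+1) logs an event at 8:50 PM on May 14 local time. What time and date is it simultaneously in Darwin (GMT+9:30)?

5:20 AM on May 15

In UTC: 8:50 PM − 1:00 = 7:50 PM on May 14.
Darwin is UTC+9:30: 7:50 PM + 9:30 = 5:20 AM on May 15.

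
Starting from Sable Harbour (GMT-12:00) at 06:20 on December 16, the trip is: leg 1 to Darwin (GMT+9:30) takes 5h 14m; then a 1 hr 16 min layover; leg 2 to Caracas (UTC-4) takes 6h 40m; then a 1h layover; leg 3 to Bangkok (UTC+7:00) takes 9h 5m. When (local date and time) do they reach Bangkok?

Convert departure to UTC: 06:20 + 12:00 = 18:20 UTC on Dec 16.
Add 5 hours and 14 minutes leg 1 → 23:34 UTC.
Add 1 hour 16 minutes layover in Darwin → 00:50 UTC (Dec 17).
Add 6 hours 40 minutes leg 2 → 07:30 UTC.
Add 1 hour layover in Caracas → 08:30 UTC.
Add 9 hours and 5 minutes leg 3 → 17:35 UTC.
Bangkok is UTC+7:00, so local arrival = 17:35 + 7:00 = 00:35 on Dec 18.

00:35 on December 18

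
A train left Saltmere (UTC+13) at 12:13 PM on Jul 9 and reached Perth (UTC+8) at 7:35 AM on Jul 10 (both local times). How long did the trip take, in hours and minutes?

Departure in UTC: 12:13 PM − 13:00 = 11:13 PM on Jul 8.
Arrival in UTC: 7:35 AM − 8:00 = 11:35 PM on Jul 9.
Elapsed = 11:35 PM − 11:13 PM (+1 day) = 24 hours 22 minutes.

24 hours 22 minutes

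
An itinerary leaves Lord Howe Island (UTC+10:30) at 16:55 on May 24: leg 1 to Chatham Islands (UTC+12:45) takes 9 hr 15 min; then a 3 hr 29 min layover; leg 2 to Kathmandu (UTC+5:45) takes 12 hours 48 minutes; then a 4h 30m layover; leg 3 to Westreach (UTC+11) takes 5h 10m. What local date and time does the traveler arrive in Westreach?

Convert departure to UTC: 16:55 − 10:30 = 06:25 UTC on May 24.
Add 9 hours 15 minutes leg 1 → 15:40 UTC.
Add 3 hours 29 minutes layover in Chatham Islands → 19:09 UTC.
Add 12 hours 48 minutes leg 2 → 07:57 UTC (May 25).
Add 4 hours 30 minutes layover in Kathmandu → 12:27 UTC.
Add 5 hours 10 minutes leg 3 → 17:37 UTC.
Westreach is UTC+11:00, so local arrival = 17:37 + 11:00 = 04:37 on May 26.

04:37 on May 26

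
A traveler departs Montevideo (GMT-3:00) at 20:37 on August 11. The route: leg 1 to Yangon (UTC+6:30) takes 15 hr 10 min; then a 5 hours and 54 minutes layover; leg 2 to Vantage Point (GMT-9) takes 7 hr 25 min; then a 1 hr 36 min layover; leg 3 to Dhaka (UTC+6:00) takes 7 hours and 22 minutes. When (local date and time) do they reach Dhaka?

19:04 on August 13

Convert departure to UTC: 20:37 + 3:00 = 23:37 UTC on Aug 11.
Add 15 hours 10 minutes leg 1 → 14:47 UTC (Aug 12).
Add 5 hours and 54 minutes layover in Yangon → 20:41 UTC.
Add 7 hours 25 minutes leg 2 → 04:06 UTC (Aug 13).
Add 1 hour 36 minutes layover in Vantage Point → 05:42 UTC.
Add 7 hours 22 minutes leg 3 → 13:04 UTC.
Dhaka is UTC+6:00, so local arrival = 13:04 + 6:00 = 19:04 on Aug 13.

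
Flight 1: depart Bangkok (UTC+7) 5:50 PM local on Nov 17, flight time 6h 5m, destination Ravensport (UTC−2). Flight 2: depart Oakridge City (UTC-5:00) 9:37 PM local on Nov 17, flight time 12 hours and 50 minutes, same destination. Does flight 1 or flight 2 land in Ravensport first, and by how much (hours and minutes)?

Flight 1 in UTC: 5:50 PM − 7:00 = 10:50 AM on Nov 17.
+6 hours and 5 minutes → arrive 4:55 PM UTC on Nov 17.
Flight 2 in UTC: 9:37 PM + 5:00 = 2:37 AM on Nov 18.
+12 hours 50 minutes → arrive 3:27 PM UTC on Nov 18.
Flight 1 lands earlier by 22 hours 32 minutes.

the first, by 22 hours 32 minutes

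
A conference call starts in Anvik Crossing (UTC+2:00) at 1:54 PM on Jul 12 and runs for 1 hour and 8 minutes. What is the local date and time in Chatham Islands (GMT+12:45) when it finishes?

1:47 AM on July 13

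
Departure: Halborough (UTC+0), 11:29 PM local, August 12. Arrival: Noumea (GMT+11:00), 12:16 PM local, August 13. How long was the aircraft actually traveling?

1 hour 47 minutes

Noumea is 11:00 ahead of Halborough.
Clock-face elapsed time (ignoring zones) is 12 hours 47 minutes.
Actual elapsed = 12 hours 47 minutes − 11:00 = 1 hour 47 minutes.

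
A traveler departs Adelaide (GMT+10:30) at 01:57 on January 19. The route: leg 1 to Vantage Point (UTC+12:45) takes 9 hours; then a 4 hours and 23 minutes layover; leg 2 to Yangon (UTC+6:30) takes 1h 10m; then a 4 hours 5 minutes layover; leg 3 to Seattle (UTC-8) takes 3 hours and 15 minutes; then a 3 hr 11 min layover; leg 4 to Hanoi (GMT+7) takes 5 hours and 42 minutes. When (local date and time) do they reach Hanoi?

Convert departure to UTC: 01:57 − 10:30 = 15:27 UTC on Jan 18.
Add 9 hours leg 1 → 00:27 UTC (Jan 19).
Add 4 hours 23 minutes layover in Vantage Point → 04:50 UTC.
Add 1 hour 10 minutes leg 2 → 06:00 UTC.
Add 4 hours and 5 minutes layover in Yangon → 10:05 UTC.
Add 3 hours and 15 minutes leg 3 → 13:20 UTC.
Add 3 hours and 11 minutes layover in Seattle → 16:31 UTC.
Add 5 hours and 42 minutes leg 4 → 22:13 UTC.
Hanoi is UTC+7:00, so local arrival = 22:13 + 7:00 = 05:13 on Jan 20.

05:13 on Jan 20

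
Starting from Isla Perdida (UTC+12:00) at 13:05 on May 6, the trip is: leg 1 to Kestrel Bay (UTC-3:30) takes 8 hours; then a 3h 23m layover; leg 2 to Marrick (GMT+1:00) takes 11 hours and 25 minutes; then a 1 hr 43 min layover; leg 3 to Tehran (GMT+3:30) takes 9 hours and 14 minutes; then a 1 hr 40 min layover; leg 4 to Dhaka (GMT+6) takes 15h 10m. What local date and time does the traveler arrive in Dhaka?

Convert departure to UTC: 13:05 − 12:00 = 01:05 UTC on May 6.
Add 8 hours leg 1 → 09:05 UTC.
Add 3 hours 23 minutes layover in Kestrel Bay → 12:28 UTC.
Add 11 hours 25 minutes leg 2 → 23:53 UTC.
Add 1 hour 43 minutes layover in Marrick → 01:36 UTC (May 7).
Add 9 hours 14 minutes leg 3 → 10:50 UTC.
Add 1 hour and 40 minutes layover in Tehran → 12:30 UTC.
Add 15 hours and 10 minutes leg 4 → 03:40 UTC (May 8).
Dhaka is UTC+6:00, so local arrival = 03:40 + 6:00 = 09:40 on May 8.

09:40 on May 8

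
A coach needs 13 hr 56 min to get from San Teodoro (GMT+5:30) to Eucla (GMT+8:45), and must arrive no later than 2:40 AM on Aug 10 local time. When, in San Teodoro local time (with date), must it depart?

Target arrival in UTC: 2:40 AM − 8:45 = 5:55 PM on Aug 9.
Subtract 13 hours 56 minutes → departure 3:59 AM UTC on Aug 9.
San Teodoro is UTC+5:30: 3:59 AM + 5:30 = 9:29 AM on Aug 9.

9:29 AM on August 9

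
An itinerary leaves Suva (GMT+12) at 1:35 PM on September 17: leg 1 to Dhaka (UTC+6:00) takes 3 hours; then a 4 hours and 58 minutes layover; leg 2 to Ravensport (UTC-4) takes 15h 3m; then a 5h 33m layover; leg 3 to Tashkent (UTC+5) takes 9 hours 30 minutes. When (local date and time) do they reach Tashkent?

Convert departure to UTC: 1:35 PM − 12:00 = 1:35 AM UTC on Sep 17.
Add 3 hours leg 1 → 4:35 AM UTC.
Add 4 hours 58 minutes layover in Dhaka → 9:33 AM UTC.
Add 15 hours 3 minutes leg 2 → 12:36 AM UTC (Sep 18).
Add 5 hours 33 minutes layover in Ravensport → 6:09 AM UTC.
Add 9 hours and 30 minutes leg 3 → 3:39 PM UTC.
Tashkent is UTC+5:00, so local arrival = 3:39 PM + 5:00 = 8:39 PM on Sep 18.

8:39 PM on September 18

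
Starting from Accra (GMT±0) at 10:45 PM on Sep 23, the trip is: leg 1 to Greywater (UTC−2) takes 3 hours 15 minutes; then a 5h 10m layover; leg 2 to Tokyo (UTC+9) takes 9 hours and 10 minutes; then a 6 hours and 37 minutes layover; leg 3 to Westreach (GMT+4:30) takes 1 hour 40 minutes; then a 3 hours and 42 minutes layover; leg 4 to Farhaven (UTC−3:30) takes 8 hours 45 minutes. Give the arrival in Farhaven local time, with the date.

9:34 AM on September 25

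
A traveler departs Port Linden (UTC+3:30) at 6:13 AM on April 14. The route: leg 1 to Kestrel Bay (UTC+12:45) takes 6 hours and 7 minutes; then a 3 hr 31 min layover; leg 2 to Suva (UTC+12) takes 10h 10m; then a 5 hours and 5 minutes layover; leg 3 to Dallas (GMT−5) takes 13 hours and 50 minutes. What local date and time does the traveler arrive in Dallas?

12:26 PM on Apr 15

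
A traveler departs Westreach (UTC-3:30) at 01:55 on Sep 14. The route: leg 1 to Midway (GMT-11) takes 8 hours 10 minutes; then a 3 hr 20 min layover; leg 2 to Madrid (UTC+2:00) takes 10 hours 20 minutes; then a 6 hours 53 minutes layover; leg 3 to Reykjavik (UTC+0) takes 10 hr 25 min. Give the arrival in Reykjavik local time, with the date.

20:33 on September 15

Convert departure to UTC: 01:55 + 3:30 = 05:25 UTC on Sep 14.
Add 8 hours 10 minutes leg 1 → 13:35 UTC.
Add 3 hours 20 minutes layover in Midway → 16:55 UTC.
Add 10 hours 20 minutes leg 2 → 03:15 UTC (Sep 15).
Add 6 hours 53 minutes layover in Madrid → 10:08 UTC.
Add 10 hours and 25 minutes leg 3 → 20:33 UTC.
Reykjavik is UTC+0, so local arrival is the same: 20:33 on Sep 15.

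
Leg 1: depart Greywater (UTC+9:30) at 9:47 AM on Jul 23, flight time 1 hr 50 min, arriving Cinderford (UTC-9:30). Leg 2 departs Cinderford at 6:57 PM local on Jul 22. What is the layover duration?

Convert departure to UTC: 9:47 AM − 9:30 = 12:17 AM UTC on Jul 23.
Add 1 hour 50 minutes flight time → 2:07 AM UTC.
Cinderford is UTC−9:30, so local arrival = 2:07 AM − 9:30 = 4:37 PM on Jul 22.
Layover = 6:57 PM − 4:37 PM = 2 hours 20 minutes.

2 hours 20 minutes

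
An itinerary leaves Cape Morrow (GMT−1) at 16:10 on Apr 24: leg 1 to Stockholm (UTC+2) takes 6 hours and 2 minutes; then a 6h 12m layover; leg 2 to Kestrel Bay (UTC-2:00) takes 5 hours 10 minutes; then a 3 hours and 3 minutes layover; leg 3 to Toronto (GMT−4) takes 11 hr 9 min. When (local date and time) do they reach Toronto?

20:46 on April 25

Convert departure to UTC: 16:10 + 1:00 = 17:10 UTC on Apr 24.
Add 6 hours 2 minutes leg 1 → 23:12 UTC.
Add 6 hours 12 minutes layover in Stockholm → 05:24 UTC (Apr 25).
Add 5 hours and 10 minutes leg 2 → 10:34 UTC.
Add 3 hours and 3 minutes layover in Kestrel Bay → 13:37 UTC.
Add 11 hours and 9 minutes leg 3 → 00:46 UTC (Apr 26).
Toronto is UTC−4:00, so local arrival = 00:46 − 4:00 = 20:46 on Apr 25.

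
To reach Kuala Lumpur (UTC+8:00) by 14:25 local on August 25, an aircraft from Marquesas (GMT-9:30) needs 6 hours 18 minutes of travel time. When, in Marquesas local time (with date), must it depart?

14:37 on August 24

Target arrival in UTC: 14:25 − 8:00 = 06:25 on Aug 25.
Subtract 6 hours 18 minutes → departure 00:07 UTC on Aug 25.
Marquesas is UTC−9:30: 00:07 − 9:30 = 14:37 on Aug 24.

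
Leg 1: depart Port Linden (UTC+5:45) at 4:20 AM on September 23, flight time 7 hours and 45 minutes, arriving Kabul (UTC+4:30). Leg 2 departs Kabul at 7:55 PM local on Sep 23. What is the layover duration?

9 hours 5 minutes

Convert departure to UTC: 4:20 AM − 5:45 = 10:35 PM UTC on Sep 22.
Add 7 hours 45 minutes flight time → 6:20 AM UTC (Sep 23).
Kabul is UTC+4:30, so local arrival = 6:20 AM + 4:30 = 10:50 AM on Sep 23.
Layover = 7:55 PM − 10:50 AM = 9 hours 5 minutes.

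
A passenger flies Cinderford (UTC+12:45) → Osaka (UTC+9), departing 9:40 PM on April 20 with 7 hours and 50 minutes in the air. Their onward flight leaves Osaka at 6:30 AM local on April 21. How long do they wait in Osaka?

Convert departure to UTC: 9:40 PM − 12:45 = 8:55 AM UTC on Apr 20.
Add 7 hours 50 minutes flight time → 4:45 PM UTC.
Osaka is UTC+9:00, so local arrival = 4:45 PM + 9:00 = 1:45 AM on Apr 21.
Layover = 6:30 AM − 1:45 AM = 4 hours 45 minutes.

4 hours 45 minutes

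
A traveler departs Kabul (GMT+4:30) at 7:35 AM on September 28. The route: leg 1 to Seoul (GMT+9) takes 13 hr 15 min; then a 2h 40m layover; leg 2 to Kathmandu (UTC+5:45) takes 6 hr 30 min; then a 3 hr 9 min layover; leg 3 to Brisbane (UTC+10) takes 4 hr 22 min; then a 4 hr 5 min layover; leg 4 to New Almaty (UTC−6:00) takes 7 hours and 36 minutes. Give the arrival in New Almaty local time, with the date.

Convert departure to UTC: 7:35 AM − 4:30 = 3:05 AM UTC on Sep 28.
Add 13 hours and 15 minutes leg 1 → 4:20 PM UTC.
Add 2 hours 40 minutes layover in Seoul → 7:00 PM UTC.
Add 6 hours 30 minutes leg 2 → 1:30 AM UTC (Sep 29).
Add 3 hours 9 minutes layover in Kathmandu → 4:39 AM UTC.
Add 4 hours and 22 minutes leg 3 → 9:01 AM UTC.
Add 4 hours and 5 minutes layover in Brisbane → 1:06 PM UTC.
Add 7 hours 36 minutes leg 4 → 8:42 PM UTC.
New Almaty is UTC−6:00, so local arrival = 8:42 PM − 6:00 = 2:42 PM on Sep 29.

2:42 PM on September 29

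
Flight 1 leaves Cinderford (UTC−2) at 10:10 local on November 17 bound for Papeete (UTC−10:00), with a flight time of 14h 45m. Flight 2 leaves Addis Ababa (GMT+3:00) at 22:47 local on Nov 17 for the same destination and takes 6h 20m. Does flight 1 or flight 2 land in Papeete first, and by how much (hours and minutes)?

Flight 1 in UTC: 10:10 + 2:00 = 12:10 on Nov 17.
+14 hours and 45 minutes → arrive 02:55 UTC on Nov 18.
Flight 2 in UTC: 22:47 − 3:00 = 19:47 on Nov 17.
+6 hours 20 minutes → arrive 02:07 UTC on Nov 18.
Flight 2 lands earlier by 48 minutes.

the second, by 48 minutes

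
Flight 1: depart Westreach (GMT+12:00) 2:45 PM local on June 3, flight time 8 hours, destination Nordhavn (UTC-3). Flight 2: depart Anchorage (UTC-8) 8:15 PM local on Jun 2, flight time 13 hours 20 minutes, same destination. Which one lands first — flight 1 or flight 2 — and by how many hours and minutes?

Flight 1 in UTC: 2:45 PM − 12:00 = 2:45 AM on Jun 3.
+8 hours → arrive 10:45 AM UTC on Jun 3.
Flight 2 in UTC: 8:15 PM + 8:00 = 4:15 AM on Jun 3.
+13 hours 20 minutes → arrive 5:35 PM UTC on Jun 3.
Flight 1 lands earlier by 6 hours 50 minutes.

the first, by 6 hours 50 minutes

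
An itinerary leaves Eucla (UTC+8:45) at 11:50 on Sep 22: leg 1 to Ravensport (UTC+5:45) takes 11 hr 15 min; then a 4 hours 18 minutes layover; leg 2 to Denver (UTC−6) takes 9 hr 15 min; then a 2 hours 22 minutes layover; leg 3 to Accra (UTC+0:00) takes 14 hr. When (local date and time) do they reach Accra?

20:15 on September 23

Convert departure to UTC: 11:50 − 8:45 = 03:05 UTC on Sep 22.
Add 11 hours 15 minutes leg 1 → 14:20 UTC.
Add 4 hours and 18 minutes layover in Ravensport → 18:38 UTC.
Add 9 hours and 15 minutes leg 2 → 03:53 UTC (Sep 23).
Add 2 hours and 22 minutes layover in Denver → 06:15 UTC.
Add 14 hours leg 3 → 20:15 UTC.
Accra is UTC+0, so local arrival is the same: 20:15 on Sep 23.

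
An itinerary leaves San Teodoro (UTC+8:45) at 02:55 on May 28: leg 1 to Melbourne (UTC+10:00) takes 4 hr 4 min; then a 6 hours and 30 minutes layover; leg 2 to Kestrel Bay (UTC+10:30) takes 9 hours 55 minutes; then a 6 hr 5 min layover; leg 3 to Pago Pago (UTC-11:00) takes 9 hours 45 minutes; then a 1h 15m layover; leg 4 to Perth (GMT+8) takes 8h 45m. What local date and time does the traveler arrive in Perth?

Convert departure to UTC: 02:55 − 8:45 = 18:10 UTC on May 27.
Add 4 hours and 4 minutes leg 1 → 22:14 UTC.
Add 6 hours and 30 minutes layover in Melbourne → 04:44 UTC (May 28).
Add 9 hours 55 minutes leg 2 → 14:39 UTC.
Add 6 hours and 5 minutes layover in Kestrel Bay → 20:44 UTC.
Add 9 hours 45 minutes leg 3 → 06:29 UTC (May 29).
Add 1 hour 15 minutes layover in Pago Pago → 07:44 UTC.
Add 8 hours 45 minutes leg 4 → 16:29 UTC.
Perth is UTC+8:00, so local arrival = 16:29 + 8:00 = 00:29 on May 30.

00:29 on May 30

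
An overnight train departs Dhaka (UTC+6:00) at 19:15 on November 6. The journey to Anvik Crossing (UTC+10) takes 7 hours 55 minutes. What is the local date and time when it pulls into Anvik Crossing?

Convert departure to UTC: 19:15 − 6:00 = 13:15 UTC on Nov 6.
Add 7 hours and 55 minutes travel time → 21:10 UTC.
Anvik Crossing is UTC+10:00, so local arrival = 21:10 + 10:00 = 07:10 on Nov 7.

07:10 on Nov 7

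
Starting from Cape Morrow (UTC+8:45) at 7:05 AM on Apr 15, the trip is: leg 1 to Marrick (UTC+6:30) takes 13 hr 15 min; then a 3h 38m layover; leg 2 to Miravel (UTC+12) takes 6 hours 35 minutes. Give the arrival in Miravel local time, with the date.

9:48 AM on April 16

Convert departure to UTC: 7:05 AM − 8:45 = 10:20 PM UTC on Apr 14.
Add 13 hours and 15 minutes leg 1 → 11:35 AM UTC (Apr 15).
Add 3 hours 38 minutes layover in Marrick → 3:13 PM UTC.
Add 6 hours 35 minutes leg 2 → 9:48 PM UTC.
Miravel is UTC+12:00, so local arrival = 9:48 PM + 12:00 = 9:48 AM on Apr 16.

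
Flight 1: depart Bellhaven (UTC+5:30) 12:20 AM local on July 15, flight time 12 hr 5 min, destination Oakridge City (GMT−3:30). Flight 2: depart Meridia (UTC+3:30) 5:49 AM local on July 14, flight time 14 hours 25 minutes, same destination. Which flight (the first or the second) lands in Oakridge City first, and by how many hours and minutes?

Flight 1 in UTC: 12:20 AM − 5:30 = 6:50 PM on Jul 14.
+12 hours and 5 minutes → arrive 6:55 AM UTC on Jul 15.
Flight 2 in UTC: 5:49 AM − 3:30 = 2:19 AM on Jul 14.
+14 hours 25 minutes → arrive 4:44 PM UTC on Jul 14.
Flight 2 lands earlier by 14 hours 11 minutes.

the second, by 14 hours 11 minutes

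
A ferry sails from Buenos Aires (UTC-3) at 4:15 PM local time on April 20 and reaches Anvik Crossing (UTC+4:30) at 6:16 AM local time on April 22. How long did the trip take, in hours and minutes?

30 hours 31 minutes

Anvik Crossing is 7:30 ahead of Buenos Aires.
Clock-face elapsed time (ignoring zones) is 38 hours 1 minute.
Actual elapsed = 38 hours 1 minute − 7:30 = 30 hours 31 minutes.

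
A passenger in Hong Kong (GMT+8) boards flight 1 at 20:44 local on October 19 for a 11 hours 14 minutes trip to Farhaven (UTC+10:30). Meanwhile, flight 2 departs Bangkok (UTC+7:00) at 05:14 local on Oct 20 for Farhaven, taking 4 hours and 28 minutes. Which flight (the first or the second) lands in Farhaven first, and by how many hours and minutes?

Flight 1 in UTC: 20:44 − 8:00 = 12:44 on Oct 19.
+11 hours 14 minutes → arrive 23:58 UTC on Oct 19.
Flight 2 in UTC: 05:14 − 7:00 = 22:14 on Oct 19.
+4 hours and 28 minutes → arrive 02:42 UTC on Oct 20.
Flight 1 lands earlier by 2 hours 44 minutes.

the first, by 2 hours 44 minutes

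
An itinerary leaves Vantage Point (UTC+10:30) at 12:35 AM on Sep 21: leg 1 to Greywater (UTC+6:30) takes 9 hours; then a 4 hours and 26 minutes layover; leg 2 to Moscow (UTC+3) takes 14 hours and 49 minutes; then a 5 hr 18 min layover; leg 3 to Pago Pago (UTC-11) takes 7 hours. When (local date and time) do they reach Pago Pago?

Convert departure to UTC: 12:35 AM − 10:30 = 2:05 PM UTC on Sep 20.
Add 9 hours leg 1 → 11:05 PM UTC.
Add 4 hours and 26 minutes layover in Greywater → 3:31 AM UTC (Sep 21).
Add 14 hours and 49 minutes leg 2 → 6:20 PM UTC.
Add 5 hours 18 minutes layover in Moscow → 11:38 PM UTC.
Add 7 hours leg 3 → 6:38 AM UTC (Sep 22).
Pago Pago is UTC−11:00, so local arrival = 6:38 AM − 11:00 = 7:38 PM on Sep 21.

7:38 PM on Sep 21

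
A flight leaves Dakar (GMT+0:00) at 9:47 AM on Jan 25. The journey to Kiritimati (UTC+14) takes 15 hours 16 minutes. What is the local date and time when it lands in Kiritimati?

3:03 PM on January 26

Dakar is at UTC+0, so departure is already 9:47 AM UTC on Jan 25.
Add 15 hours 16 minutes travel time → 1:03 AM UTC (Jan 26).
Kiritimati is UTC+14:00, so local arrival = 1:03 AM + 14:00 = 3:03 PM on Jan 26.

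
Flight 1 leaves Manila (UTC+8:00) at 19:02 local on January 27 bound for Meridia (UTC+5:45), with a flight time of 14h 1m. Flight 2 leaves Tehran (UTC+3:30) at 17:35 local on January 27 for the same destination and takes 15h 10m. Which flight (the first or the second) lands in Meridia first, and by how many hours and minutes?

Flight 1 in UTC: 19:02 − 8:00 = 11:02 on Jan 27.
+14 hours 1 minute → arrive 01:03 UTC on Jan 28.
Flight 2 in UTC: 17:35 − 3:30 = 14:05 on Jan 27.
+15 hours 10 minutes → arrive 05:15 UTC on Jan 28.
Flight 1 lands earlier by 4 hours 12 minutes.

the first, by 4 hours 12 minutes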